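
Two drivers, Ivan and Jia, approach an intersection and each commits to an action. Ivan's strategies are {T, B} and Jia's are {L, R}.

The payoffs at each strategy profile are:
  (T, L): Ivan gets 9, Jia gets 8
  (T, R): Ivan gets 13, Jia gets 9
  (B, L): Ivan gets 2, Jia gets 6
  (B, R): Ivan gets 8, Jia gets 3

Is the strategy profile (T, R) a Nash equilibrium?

At (T, R), Ivan earns 13; switching to B would give 8, so Ivan has no profitable deviation.
Jia earns 9; switching to L would give 8, so Jia has no profitable deviation.
Neither player can gain by a unilateral deviation, so this profile is a Nash equilibrium.

Yes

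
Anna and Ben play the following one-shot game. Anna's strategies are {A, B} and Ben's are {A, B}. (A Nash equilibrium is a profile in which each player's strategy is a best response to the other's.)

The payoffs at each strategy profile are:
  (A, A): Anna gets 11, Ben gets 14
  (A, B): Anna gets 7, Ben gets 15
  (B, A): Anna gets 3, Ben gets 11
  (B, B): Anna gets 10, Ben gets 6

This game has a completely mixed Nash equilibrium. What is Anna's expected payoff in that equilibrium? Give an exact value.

First find y, the probability Ben plays A, from Anna's indifference between A and B: 11y + 7(1−y) = 3y + 10(1−y), giving y = 3/11.
Since Anna is indifferent in equilibrium, Anna's expected payoff equals the payoff from either row against (3/11, 8/11). Using A: 11(3/11) + 7(8/11) = 89/11.

89/11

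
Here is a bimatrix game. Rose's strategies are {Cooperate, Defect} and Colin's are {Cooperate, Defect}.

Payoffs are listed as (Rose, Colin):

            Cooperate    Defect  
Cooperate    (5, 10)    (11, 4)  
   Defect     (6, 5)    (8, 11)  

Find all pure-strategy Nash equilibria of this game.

(Cooperate, Cooperate): Rose prefers Defect (6 > 5) — not an equilibrium.
(Cooperate, Defect): Colin prefers Cooperate (10 > 4) — not an equilibrium.
(Defect, Cooperate): Colin prefers Defect (11 > 5) — not an equilibrium.
(Defect, Defect): Rose prefers Cooperate (11 > 8) — not an equilibrium.

none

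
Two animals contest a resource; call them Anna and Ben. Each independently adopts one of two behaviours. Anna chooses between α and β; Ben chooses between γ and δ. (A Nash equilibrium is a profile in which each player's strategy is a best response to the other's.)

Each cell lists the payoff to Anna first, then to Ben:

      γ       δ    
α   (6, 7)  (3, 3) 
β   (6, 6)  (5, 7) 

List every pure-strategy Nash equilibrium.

(α, γ): Anna gets 6 ≥ 6 from β, and Ben gets 7 ≥ 3 from δ — Nash equilibrium.
(α, δ): Anna prefers β (5 > 3); Ben prefers γ (7 > 3) — not an equilibrium.
(β, γ): Ben prefers δ (7 > 6) — not an equilibrium.
(β, δ): Anna gets 5 ≥ 3 from α, and Ben gets 7 ≥ 6 from γ — Nash equilibrium.

(α, γ) and (β, δ)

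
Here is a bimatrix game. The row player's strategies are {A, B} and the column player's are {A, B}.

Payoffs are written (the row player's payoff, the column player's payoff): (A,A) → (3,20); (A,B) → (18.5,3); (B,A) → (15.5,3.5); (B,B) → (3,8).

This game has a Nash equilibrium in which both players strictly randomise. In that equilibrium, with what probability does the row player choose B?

Let p be the probability that the row player plays A. In a completely mixed equilibrium, the column player must be indifferent between A and B.
The column player's expected payoff from A is 20p + 3.5(1−p); from B it is 3p + 8(1−p).
Setting these equal: 16.5p + 3.5 = −5p + 8, so p = 9/43.
Therefore the row player plays B with probability 1 − 9/43 = 34/43.

34/43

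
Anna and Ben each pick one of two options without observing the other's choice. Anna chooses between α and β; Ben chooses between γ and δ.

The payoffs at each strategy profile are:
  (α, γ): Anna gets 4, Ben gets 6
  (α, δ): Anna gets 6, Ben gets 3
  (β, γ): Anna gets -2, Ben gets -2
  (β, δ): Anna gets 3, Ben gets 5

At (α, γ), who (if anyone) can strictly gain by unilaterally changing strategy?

Neither

Anna at (α, γ) earns 4; deviating to β yields -2 — not better.
Ben earns 6; deviating to δ yields 3 — not better.
Neither player can strictly improve; the profile is a Nash equilibrium.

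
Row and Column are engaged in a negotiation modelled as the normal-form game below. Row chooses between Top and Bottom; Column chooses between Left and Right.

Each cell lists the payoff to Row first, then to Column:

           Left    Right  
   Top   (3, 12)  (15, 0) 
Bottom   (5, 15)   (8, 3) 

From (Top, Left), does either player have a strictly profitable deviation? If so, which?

Row

Row at (Top, Left) earns 3; deviating to Bottom yields 5 — a strict improvement.
Column earns 12; deviating to Right yields 0 — not better.
Only Row has a strictly profitable deviation.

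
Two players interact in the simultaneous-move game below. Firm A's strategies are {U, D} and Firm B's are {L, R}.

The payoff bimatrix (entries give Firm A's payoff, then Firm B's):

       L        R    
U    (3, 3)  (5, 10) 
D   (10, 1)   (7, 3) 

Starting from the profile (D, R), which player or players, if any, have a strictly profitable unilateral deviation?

Firm A at (D, R) earns 7; deviating to U yields 5 — not better.
Firm B earns 3; deviating to L yields 1 — not better.
Neither player can strictly improve; the profile is a Nash equilibrium.

Neither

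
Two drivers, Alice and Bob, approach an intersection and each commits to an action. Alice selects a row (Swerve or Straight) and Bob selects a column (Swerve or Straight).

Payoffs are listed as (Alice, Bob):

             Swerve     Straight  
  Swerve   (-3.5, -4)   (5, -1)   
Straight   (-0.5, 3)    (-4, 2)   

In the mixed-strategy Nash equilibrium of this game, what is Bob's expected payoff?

5/4

First find p, the probability Alice plays Swerve, from Bob's indifference between Swerve and Straight: −4p + 3(1−p) = −p + 2(1−p), giving p = 1/4.
Since Bob is indifferent in equilibrium, Bob's expected payoff equals the payoff from either column against (1/4, 3/4). Using Swerve: −4(1/4) + 3(3/4) = 5/4.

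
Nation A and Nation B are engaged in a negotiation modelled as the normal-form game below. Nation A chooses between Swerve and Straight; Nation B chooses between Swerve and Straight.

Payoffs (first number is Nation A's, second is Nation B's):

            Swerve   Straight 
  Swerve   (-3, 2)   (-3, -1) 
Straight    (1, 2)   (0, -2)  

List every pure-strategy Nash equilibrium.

(Swerve, Swerve): Nation A prefers Straight (1 > -3) — not an equilibrium.
(Swerve, Straight): Nation A prefers Straight (0 > -3); Nation B prefers Swerve (2 > -1) — not an equilibrium.
(Straight, Swerve): Nation A gets 1 ≥ -3 from Swerve, and Nation B gets 2 ≥ -2 from Straight — Nash equilibrium.
(Straight, Straight): Nation B prefers Swerve (2 > -2) — not an equilibrium.

(Straight, Swerve)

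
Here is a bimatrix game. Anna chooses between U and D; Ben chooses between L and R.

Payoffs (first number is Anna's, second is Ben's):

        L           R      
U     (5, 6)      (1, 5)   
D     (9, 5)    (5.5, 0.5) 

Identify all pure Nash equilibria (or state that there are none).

(D, L)

(U, L): Anna prefers D (9 > 5) — not an equilibrium.
(U, R): Anna prefers D (5.5 > 1); Ben prefers L (6 > 5) — not an equilibrium.
(D, L): Anna gets 9 ≥ 5 from U, and Ben gets 5 ≥ 0.5 from R — Nash equilibrium.
(D, R): Ben prefers L (5 > 0.5) — not an equilibrium.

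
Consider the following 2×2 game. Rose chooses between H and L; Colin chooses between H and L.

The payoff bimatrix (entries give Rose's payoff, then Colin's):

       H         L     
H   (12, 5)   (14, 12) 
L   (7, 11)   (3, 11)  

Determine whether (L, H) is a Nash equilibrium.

At (L, H), Rose earns 7; switching to H would give 12, so Rose would deviate.
Colin earns 11; switching to L would give 11, so Colin has no profitable deviation.
Since at least one player can profitably deviate, this is not a Nash equilibrium.

No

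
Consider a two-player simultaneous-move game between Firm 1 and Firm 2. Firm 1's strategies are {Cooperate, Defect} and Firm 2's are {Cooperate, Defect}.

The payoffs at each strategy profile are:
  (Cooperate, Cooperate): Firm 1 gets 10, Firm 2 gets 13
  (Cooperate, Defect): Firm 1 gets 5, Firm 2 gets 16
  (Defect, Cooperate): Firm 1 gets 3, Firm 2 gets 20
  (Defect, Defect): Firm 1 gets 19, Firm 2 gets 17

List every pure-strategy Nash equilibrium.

(Cooperate, Cooperate): Firm 2 prefers Defect (16 > 13) — not an equilibrium.
(Cooperate, Defect): Firm 1 prefers Defect (19 > 5) — not an equilibrium.
(Defect, Cooperate): Firm 1 prefers Cooperate (10 > 3) — not an equilibrium.
(Defect, Defect): Firm 2 prefers Cooperate (20 > 17) — not an equilibrium.

none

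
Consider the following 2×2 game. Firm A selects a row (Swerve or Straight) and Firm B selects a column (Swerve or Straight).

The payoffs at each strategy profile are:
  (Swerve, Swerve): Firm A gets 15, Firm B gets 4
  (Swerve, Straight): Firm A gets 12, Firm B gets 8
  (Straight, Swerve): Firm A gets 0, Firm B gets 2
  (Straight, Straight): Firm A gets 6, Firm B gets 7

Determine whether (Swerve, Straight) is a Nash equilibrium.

At (Swerve, Straight), Firm A earns 12; switching to Straight would give 6, so Firm A has no profitable deviation.
Firm B earns 8; switching to Swerve would give 4, so Firm B has no profitable deviation.
Neither player can gain by a unilateral deviation, so this profile is a Nash equilibrium.

Yes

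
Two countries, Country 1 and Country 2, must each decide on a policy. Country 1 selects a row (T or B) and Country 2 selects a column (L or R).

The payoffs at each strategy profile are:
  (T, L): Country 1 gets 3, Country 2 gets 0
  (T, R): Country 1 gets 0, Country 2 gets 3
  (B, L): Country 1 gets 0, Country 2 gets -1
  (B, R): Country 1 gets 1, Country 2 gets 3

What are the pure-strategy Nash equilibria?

(T, L): Country 2 prefers R (3 > 0) — not an equilibrium.
(T, R): Country 1 prefers B (1 > 0) — not an equilibrium.
(B, L): Country 1 prefers T (3 > 0); Country 2 prefers R (3 > -1) — not an equilibrium.
(B, R): Country 1 gets 1 ≥ 0 from T, and Country 2 gets 3 ≥ -1 from L — Nash equilibrium.

(B, R)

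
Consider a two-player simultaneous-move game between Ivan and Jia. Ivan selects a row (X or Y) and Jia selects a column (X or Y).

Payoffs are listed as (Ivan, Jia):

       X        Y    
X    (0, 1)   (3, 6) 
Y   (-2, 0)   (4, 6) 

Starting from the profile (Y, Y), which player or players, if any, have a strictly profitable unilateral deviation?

Ivan at (Y, Y) earns 4; deviating to X yields 3 — not better.
Jia earns 6; deviating to X yields 0 — not better.
Neither player can strictly improve; the profile is a Nash equilibrium.

Neither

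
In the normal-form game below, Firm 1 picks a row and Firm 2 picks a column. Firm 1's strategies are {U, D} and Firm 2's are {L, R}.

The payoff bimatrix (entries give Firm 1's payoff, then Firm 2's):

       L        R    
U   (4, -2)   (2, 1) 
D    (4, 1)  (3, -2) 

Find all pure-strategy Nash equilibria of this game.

(D, L)

(U, L): Firm 2 prefers R (1 > -2) — not an equilibrium.
(U, R): Firm 1 prefers D (3 > 2) — not an equilibrium.
(D, L): Firm 1 gets 4 ≥ 4 from U, and Firm 2 gets 1 ≥ -2 from R — Nash equilibrium.
(D, R): Firm 2 prefers L (1 > -2) — not an equilibrium.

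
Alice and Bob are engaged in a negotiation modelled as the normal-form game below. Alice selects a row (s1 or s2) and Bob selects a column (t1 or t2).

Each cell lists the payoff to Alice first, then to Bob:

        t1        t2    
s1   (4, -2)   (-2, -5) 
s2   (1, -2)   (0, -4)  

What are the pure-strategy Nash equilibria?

(s1, t1)

(s1, t1): Alice gets 4 ≥ 1 from s2, and Bob gets -2 ≥ -5 from t2 — Nash equilibrium.
(s1, t2): Alice prefers s2 (0 > -2); Bob prefers t1 (-2 > -5) — not an equilibrium.
(s2, t1): Alice prefers s1 (4 > 1) — not an equilibrium.
(s2, t2): Bob prefers t1 (-2 > -4) — not an equilibrium.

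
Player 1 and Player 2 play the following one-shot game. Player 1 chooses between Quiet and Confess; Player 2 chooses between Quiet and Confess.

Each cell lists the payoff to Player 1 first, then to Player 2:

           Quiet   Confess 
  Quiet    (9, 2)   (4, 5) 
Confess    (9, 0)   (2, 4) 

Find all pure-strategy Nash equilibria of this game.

(Quiet, Confess)

(Quiet, Quiet): Player 2 prefers Confess (5 > 2) — not an equilibrium.
(Quiet, Confess): Player 1 gets 4 ≥ 2 from Confess, and Player 2 gets 5 ≥ 2 from Quiet — Nash equilibrium.
(Confess, Quiet): Player 2 prefers Confess (4 > 0) — not an equilibrium.
(Confess, Confess): Player 1 prefers Quiet (4 > 2) — not an equilibrium.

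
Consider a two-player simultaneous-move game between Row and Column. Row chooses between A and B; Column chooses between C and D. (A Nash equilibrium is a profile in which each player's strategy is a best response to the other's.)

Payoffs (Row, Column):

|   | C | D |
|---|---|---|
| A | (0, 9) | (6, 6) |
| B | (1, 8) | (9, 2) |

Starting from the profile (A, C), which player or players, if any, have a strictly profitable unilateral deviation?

Row at (A, C) earns 0; deviating to B yields 1 — a strict improvement.
Column earns 9; deviating to D yields 6 — not better.
Only Row has a strictly profitable deviation.

Row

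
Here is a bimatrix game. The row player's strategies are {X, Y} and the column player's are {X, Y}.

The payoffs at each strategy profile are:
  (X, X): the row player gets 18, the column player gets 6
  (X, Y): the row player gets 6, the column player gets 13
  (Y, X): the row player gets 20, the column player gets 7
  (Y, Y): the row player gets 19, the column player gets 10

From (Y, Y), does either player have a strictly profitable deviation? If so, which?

The row player at (Y, Y) earns 19; deviating to X yields 6 — not better.
The column player earns 10; deviating to X yields 7 — not better.
Neither player can strictly improve; the profile is a Nash equilibrium.

Neither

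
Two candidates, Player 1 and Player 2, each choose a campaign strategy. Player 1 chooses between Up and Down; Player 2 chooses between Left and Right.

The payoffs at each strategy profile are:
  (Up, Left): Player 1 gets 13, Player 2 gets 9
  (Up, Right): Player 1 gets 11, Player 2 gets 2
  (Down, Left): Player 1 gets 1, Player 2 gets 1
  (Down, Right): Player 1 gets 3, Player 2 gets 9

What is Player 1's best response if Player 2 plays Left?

Up

Against Left, Player 1 earns 13 from Up and 1 from Down.
So Up is the best response.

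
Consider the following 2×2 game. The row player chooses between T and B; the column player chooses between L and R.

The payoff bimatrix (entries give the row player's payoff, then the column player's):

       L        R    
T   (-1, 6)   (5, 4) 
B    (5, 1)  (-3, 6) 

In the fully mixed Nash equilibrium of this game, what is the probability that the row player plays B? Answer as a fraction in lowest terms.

Let x be the probability that the row player plays T. In a completely mixed equilibrium, the column player must be indifferent between L and R.
The column player's expected payoff from L is 6x + (1−x); from R it is 4x + 6(1−x).
Setting these equal: 5x + 1 = −2x + 6, so x = 5/7.
Therefore the row player plays B with probability 1 − 5/7 = 2/7.

2/7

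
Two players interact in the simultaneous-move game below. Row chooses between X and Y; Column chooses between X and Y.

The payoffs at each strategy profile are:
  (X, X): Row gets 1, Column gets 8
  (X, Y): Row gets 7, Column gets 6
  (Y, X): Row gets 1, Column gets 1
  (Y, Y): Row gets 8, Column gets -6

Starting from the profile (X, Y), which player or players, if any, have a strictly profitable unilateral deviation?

Row at (X, Y) earns 7; deviating to Y yields 8 — a strict improvement.
Column earns 6; deviating to X yields 8 — a strict improvement.
Both Row and Column have strictly profitable deviations.

Both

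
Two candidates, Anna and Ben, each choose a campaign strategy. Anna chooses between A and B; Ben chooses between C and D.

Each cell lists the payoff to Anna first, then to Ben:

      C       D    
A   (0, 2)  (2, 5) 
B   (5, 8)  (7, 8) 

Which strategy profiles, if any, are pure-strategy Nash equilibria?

(A, C): Anna prefers B (5 > 0); Ben prefers D (5 > 2) — not an equilibrium.
(A, D): Anna prefers B (7 > 2) — not an equilibrium.
(B, C): Anna gets 5 ≥ 0 from A, and Ben gets 8 ≥ 8 from D — Nash equilibrium.
(B, D): Anna gets 7 ≥ 2 from A, and Ben gets 8 ≥ 8 from C — Nash equilibrium.

(B, C) and (B, D)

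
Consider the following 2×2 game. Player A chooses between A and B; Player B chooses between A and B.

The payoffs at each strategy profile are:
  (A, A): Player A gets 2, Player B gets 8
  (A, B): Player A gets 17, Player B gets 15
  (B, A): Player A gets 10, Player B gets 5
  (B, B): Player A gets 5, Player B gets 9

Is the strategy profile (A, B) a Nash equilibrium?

At (A, B), Player A earns 17; switching to B would give 5, so Player A has no profitable deviation.
Player B earns 15; switching to A would give 8, so Player B has no profitable deviation.
Neither player can gain by a unilateral deviation, so this profile is a Nash equilibrium.

Yes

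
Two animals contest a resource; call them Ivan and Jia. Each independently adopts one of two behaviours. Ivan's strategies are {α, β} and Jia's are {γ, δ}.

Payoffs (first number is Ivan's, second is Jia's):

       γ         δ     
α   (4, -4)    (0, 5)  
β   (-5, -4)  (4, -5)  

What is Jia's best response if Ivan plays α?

Against α, Jia earns -4 from γ and 5 from δ.
So δ is the best response.

δ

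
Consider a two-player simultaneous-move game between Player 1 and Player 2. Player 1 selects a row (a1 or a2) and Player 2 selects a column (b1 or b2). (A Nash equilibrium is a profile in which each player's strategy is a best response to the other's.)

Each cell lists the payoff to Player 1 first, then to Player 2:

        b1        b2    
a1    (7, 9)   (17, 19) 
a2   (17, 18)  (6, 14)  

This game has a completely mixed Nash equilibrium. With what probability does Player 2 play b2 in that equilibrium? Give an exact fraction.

Let c be the probability that Player 2 plays b1. In a completely mixed equilibrium, Player 1 must be indifferent between a1 and a2.
Player 1's expected payoff from a1 is 7c + 17(1−c); from a2 it is 17c + 6(1−c).
Setting these equal: −10c + 17 = 11c + 6, so c = 11/21.
Therefore Player 2 plays b2 with probability 1 − 11/21 = 10/21.

10/21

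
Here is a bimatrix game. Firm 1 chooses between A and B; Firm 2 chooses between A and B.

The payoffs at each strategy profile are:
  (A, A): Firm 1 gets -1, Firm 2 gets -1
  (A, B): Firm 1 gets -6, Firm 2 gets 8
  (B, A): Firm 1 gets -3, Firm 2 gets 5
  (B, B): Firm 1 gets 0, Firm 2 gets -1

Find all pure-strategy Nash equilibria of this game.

none

(A, A): Firm 2 prefers B (8 > -1) — not an equilibrium.
(A, B): Firm 1 prefers B (0 > -6) — not an equilibrium.
(B, A): Firm 1 prefers A (-1 > -3) — not an equilibrium.
(B, B): Firm 2 prefers A (5 > -1) — not an equilibrium.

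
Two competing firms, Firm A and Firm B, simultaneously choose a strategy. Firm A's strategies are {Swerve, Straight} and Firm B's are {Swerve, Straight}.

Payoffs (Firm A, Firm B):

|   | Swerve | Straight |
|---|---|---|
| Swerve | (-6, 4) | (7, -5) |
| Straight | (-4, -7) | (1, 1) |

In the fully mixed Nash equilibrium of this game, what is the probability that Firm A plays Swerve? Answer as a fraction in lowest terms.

Let x be the probability that Firm A plays Swerve. In a completely mixed equilibrium, Firm B must be indifferent between Swerve and Straight.
Firm B's expected payoff from Swerve is 4x − 7(1−x); from Straight it is −5x + (1−x).
Setting these equal: 11x − 7 = −6x + 1, so x = 8/17.

8/17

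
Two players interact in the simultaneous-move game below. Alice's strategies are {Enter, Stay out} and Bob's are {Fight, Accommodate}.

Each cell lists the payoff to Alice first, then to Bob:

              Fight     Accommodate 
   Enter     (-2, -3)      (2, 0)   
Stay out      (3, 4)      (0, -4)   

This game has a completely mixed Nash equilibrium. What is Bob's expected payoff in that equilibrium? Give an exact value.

First find x, the probability Alice plays Enter, from Bob's indifference between Fight and Accommodate: −3x + 4(1−x) = −4(1−x), giving x = 8/11.
Since Bob is indifferent in equilibrium, Bob's expected payoff equals the payoff from either column against (8/11, 3/11). Using Fight: −3(8/11) + 4(3/11) = -12/11.

-12/11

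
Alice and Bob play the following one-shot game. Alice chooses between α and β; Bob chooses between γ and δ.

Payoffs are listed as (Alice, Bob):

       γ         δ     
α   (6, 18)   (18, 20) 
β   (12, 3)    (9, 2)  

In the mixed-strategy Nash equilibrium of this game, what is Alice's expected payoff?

54/5

First find y, the probability Bob plays γ, from Alice's indifference between α and β: 6y + 18(1−y) = 12y + 9(1−y), giving y = 3/5.
Since Alice is indifferent in equilibrium, Alice's expected payoff equals the payoff from either row against (3/5, 2/5). Using α: 6(3/5) + 18(2/5) = 54/5.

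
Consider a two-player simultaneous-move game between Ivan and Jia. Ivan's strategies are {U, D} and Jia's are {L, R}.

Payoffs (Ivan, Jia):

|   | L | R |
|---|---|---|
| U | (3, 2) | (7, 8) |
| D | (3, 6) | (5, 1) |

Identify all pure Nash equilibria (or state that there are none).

(U, R) and (D, L)

(U, L): Jia prefers R (8 > 2) — not an equilibrium.
(U, R): Ivan gets 7 ≥ 5 from D, and Jia gets 8 ≥ 2 from L — Nash equilibrium.
(D, L): Ivan gets 3 ≥ 3 from U, and Jia gets 6 ≥ 1 from R — Nash equilibrium.
(D, R): Ivan prefers U (7 > 5); Jia prefers L (6 > 1) — not an equilibrium.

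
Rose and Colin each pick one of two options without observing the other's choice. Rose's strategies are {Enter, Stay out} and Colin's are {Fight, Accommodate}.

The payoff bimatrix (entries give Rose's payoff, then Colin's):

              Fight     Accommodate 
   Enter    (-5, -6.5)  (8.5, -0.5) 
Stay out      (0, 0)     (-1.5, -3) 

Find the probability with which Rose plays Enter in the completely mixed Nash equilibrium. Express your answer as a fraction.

Let p be the probability that Rose plays Enter. In a completely mixed equilibrium, Colin must be indifferent between Fight and Accommodate.
Colin's expected payoff from Fight is −6.5p; from Accommodate it is −0.5p − 3(1−p).
Setting these equal: −6.5p = 2.5p − 3, so p = 1/3.

1/3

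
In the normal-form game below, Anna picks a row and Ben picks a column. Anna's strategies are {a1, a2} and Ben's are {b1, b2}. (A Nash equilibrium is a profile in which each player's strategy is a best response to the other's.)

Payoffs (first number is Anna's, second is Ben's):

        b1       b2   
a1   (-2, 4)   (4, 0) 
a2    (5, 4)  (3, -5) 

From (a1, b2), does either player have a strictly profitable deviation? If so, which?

Anna at (a1, b2) earns 4; deviating to a2 yields 3 — not better.
Ben earns 0; deviating to b1 yields 4 — a strict improvement.
Only Ben has a strictly profitable deviation.

Ben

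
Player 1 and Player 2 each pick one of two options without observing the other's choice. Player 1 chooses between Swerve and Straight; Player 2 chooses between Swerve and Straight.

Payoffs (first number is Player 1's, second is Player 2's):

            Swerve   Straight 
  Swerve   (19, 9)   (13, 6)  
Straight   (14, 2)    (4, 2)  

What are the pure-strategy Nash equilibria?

(Swerve, Swerve): Player 1 gets 19 ≥ 14 from Straight, and Player 2 gets 9 ≥ 6 from Straight — Nash equilibrium.
(Swerve, Straight): Player 2 prefers Swerve (9 > 6) — not an equilibrium.
(Straight, Swerve): Player 1 prefers Swerve (19 > 14) — not an equilibrium.
(Straight, Straight): Player 1 prefers Swerve (13 > 4) — not an equilibrium.

(Swerve, Swerve)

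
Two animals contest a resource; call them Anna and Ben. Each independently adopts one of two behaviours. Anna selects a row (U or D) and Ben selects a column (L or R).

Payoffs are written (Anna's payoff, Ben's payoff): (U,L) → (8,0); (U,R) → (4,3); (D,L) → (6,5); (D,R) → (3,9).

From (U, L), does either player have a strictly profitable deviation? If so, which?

Ben

Anna at (U, L) earns 8; deviating to D yields 6 — not better.
Ben earns 0; deviating to R yields 3 — a strict improvement.
Only Ben has a strictly profitable deviation.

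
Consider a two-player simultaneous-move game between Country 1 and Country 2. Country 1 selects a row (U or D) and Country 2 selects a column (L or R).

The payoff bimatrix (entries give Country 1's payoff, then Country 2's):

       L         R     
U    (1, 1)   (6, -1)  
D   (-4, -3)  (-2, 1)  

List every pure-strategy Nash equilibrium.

(U, L)

(U, L): Country 1 gets 1 ≥ -4 from D, and Country 2 gets 1 ≥ -1 from R — Nash equilibrium.
(U, R): Country 2 prefers L (1 > -1) — not an equilibrium.
(D, L): Country 1 prefers U (1 > -4); Country 2 prefers R (1 > -3) — not an equilibrium.
(D, R): Country 1 prefers U (6 > -2) — not an equilibrium.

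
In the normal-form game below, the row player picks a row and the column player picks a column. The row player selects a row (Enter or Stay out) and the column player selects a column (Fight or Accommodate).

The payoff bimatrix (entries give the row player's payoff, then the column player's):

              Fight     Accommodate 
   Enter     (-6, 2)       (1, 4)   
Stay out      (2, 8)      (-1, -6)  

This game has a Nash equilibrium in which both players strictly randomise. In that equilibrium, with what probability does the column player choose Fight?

1/5

Let q be the probability that the column player plays Fight. In a completely mixed equilibrium, the row player must be indifferent between Enter and Stay out.
The row player's expected payoff from Enter is −6q + (1−q); from Stay out it is 2q − (1−q).
Setting these equal: −7q + 1 = 3q − 1, so q = 1/5.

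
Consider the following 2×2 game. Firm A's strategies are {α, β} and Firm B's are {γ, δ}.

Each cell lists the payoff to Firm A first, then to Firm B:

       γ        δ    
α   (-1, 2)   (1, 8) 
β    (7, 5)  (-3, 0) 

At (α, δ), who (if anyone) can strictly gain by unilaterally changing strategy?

Neither

Firm A at (α, δ) earns 1; deviating to β yields -3 — not better.
Firm B earns 8; deviating to γ yields 2 — not better.
Neither player can strictly improve; the profile is a Nash equilibrium.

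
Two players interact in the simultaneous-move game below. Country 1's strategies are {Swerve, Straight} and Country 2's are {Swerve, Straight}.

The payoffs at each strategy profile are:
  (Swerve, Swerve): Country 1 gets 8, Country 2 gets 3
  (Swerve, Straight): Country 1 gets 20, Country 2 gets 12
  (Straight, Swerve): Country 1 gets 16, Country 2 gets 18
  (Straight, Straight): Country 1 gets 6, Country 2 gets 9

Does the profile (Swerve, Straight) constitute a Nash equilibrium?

At (Swerve, Straight), Country 1 earns 20; switching to Straight would give 6, so Country 1 has no profitable deviation.
Country 2 earns 12; switching to Swerve would give 3, so Country 2 has no profitable deviation.
Neither player can gain by a unilateral deviation, so this profile is a Nash equilibrium.

Yes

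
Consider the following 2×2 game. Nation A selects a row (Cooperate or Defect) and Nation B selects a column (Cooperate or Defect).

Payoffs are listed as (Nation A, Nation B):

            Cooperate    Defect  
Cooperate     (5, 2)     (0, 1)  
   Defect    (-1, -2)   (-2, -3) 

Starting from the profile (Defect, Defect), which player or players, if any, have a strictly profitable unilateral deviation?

Both

Nation A at (Defect, Defect) earns -2; deviating to Cooperate yields 0 — a strict improvement.
Nation B earns -3; deviating to Cooperate yields -2 — a strict improvement.
Both Nation A and Nation B have strictly profitable deviations.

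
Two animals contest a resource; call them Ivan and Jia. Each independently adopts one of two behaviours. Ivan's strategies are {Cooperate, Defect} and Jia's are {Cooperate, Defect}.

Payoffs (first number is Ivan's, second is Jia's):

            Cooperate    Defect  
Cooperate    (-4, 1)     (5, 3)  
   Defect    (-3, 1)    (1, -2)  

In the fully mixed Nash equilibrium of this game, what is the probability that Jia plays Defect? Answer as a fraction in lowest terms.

Let y be the probability that Jia plays Cooperate. In a completely mixed equilibrium, Ivan must be indifferent between Cooperate and Defect.
Ivan's expected payoff from Cooperate is −4y + 5(1−y); from Defect it is −3y + (1−y).
Setting these equal: −9y + 5 = −4y + 1, so y = 4/5.
Therefore Jia plays Defect with probability 1 − 4/5 = 1/5.

1/5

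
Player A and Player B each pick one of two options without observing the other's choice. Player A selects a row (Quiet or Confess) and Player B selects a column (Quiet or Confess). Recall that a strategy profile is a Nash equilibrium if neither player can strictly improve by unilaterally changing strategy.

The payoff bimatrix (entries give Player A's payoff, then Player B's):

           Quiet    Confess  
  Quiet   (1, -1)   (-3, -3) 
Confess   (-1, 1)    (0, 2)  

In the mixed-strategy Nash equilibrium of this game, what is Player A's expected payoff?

First find q, the probability Player B plays Quiet, from Player A's indifference between Quiet and Confess: q − 3(1−q) = −q, giving q = 3/5.
Since Player A is indifferent in equilibrium, Player A's expected payoff equals the payoff from either row against (3/5, 2/5). Using Quiet: (3/5) − 3(2/5) = -3/5.

-3/5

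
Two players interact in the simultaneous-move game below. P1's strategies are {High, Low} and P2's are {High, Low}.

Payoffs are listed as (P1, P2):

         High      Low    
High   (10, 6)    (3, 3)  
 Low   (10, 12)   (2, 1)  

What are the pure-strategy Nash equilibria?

(High, High) and (Low, High)

(High, High): P1 gets 10 ≥ 10 from Low, and P2 gets 6 ≥ 3 from Low — Nash equilibrium.
(High, Low): P2 prefers High (6 > 3) — not an equilibrium.
(Low, High): P1 gets 10 ≥ 10 from High, and P2 gets 12 ≥ 1 from Low — Nash equilibrium.
(Low, Low): P1 prefers High (3 > 2); P2 prefers High (12 > 1) — not an equilibrium.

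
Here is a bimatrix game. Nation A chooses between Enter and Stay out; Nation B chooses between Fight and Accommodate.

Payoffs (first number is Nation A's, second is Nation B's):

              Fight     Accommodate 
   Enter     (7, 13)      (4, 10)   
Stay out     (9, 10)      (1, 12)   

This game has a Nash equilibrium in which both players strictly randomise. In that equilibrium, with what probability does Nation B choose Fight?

3/5

Let y be the probability that Nation B plays Fight. In a completely mixed equilibrium, Nation A must be indifferent between Enter and Stay out.
Nation A's expected payoff from Enter is 7y + 4(1−y); from Stay out it is 9y + (1−y).
Setting these equal: 3y + 4 = 8y + 1, so y = 3/5.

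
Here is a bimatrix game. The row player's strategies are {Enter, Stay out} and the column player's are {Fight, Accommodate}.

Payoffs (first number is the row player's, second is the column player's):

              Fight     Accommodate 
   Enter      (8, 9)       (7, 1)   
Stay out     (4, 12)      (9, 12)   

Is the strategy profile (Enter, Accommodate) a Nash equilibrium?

At (Enter, Accommodate), the row player earns 7; switching to Stay out would give 9, so the row player would deviate.
The column player earns 1; switching to Fight would give 9, so the column player would deviate.
Since at least one player can profitably deviate, this is not a Nash equilibrium.

No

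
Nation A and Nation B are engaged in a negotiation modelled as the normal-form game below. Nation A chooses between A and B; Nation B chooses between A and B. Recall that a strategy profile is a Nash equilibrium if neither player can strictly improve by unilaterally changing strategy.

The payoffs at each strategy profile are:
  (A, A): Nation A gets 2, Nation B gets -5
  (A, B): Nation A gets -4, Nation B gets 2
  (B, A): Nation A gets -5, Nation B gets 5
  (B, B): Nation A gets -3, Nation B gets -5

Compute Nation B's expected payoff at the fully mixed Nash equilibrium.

First find x, the probability Nation A plays A, from Nation B's indifference between A and B: −5x + 5(1−x) = 2x − 5(1−x), giving x = 10/17.
Since Nation B is indifferent in equilibrium, Nation B's expected payoff equals the payoff from either column against (10/17, 7/17). Using A: −5(10/17) + 5(7/17) = -15/17.

-15/17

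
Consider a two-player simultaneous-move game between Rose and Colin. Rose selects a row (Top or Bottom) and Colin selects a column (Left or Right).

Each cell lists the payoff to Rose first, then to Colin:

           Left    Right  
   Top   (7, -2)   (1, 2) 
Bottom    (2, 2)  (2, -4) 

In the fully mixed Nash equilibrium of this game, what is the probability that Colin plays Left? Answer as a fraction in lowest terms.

1/6

Let y be the probability that Colin plays Left. In a completely mixed equilibrium, Rose must be indifferent between Top and Bottom.
Rose's expected payoff from Top is 7y + (1−y); from Bottom it is 2y + 2(1−y).
Setting these equal: 6y + 1 = 2, so y = 1/6.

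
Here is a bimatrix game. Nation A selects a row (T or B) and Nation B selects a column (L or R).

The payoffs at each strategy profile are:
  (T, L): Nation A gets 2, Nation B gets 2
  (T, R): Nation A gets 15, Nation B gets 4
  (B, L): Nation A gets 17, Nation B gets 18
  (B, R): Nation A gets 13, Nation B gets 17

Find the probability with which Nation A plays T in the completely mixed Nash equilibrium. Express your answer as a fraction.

1/3

Let r be the probability that Nation A plays T. In a completely mixed equilibrium, Nation B must be indifferent between L and R.
Nation B's expected payoff from L is 2r + 18(1−r); from R it is 4r + 17(1−r).
Setting these equal: −16r + 18 = −13r + 17, so r = 1/3.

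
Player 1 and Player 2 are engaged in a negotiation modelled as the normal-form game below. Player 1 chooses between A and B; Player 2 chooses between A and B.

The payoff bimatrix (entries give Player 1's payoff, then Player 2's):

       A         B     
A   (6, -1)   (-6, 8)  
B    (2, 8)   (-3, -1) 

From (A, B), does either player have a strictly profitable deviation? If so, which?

Player 1 at (A, B) earns -6; deviating to B yields -3 — a strict improvement.
Player 2 earns 8; deviating to A yields -1 — not better.
Only Player 1 has a strictly profitable deviation.

Player 1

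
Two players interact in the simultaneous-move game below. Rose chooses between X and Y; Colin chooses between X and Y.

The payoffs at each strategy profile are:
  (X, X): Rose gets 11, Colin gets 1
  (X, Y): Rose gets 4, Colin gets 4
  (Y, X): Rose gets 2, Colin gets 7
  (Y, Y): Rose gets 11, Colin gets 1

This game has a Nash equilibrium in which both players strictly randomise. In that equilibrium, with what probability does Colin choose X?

Let q be the probability that Colin plays X. In a completely mixed equilibrium, Rose must be indifferent between X and Y.
Rose's expected payoff from X is 11q + 4(1−q); from Y it is 2q + 11(1−q).
Setting these equal: 7q + 4 = −9q + 11, so q = 7/16.

7/16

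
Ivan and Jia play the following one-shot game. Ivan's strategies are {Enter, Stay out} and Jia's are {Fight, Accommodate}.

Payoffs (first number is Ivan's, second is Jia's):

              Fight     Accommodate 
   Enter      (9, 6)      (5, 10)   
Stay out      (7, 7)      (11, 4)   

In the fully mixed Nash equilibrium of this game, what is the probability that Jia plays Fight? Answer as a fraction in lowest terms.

Let c be the probability that Jia plays Fight. In a completely mixed equilibrium, Ivan must be indifferent between Enter and Stay out.
Ivan's expected payoff from Enter is 9c + 5(1−c); from Stay out it is 7c + 11(1−c).
Setting these equal: 4c + 5 = −4c + 11, so c = 3/4.

3/4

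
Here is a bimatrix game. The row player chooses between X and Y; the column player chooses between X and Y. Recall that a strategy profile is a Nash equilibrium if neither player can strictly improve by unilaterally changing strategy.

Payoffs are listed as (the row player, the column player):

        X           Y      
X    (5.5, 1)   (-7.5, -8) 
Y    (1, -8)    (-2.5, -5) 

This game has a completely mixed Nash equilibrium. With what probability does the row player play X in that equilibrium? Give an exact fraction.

1/4

Let p be the probability that the row player plays X. In a completely mixed equilibrium, the column player must be indifferent between X and Y.
The column player's expected payoff from X is p − 8(1−p); from Y it is −8p − 5(1−p).
Setting these equal: 9p − 8 = −3p − 5, so p = 1/4.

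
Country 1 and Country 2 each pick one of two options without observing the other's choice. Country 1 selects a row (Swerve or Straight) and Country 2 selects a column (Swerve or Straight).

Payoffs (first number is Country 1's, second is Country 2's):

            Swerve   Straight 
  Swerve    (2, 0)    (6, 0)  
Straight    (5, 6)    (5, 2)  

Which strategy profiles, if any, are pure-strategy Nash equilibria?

(Swerve, Straight) and (Straight, Swerve)

(Swerve, Swerve): Country 1 prefers Straight (5 > 2) — not an equilibrium.
(Swerve, Straight): Country 1 gets 6 ≥ 5 from Straight, and Country 2 gets 0 ≥ 0 from Swerve — Nash equilibrium.
(Straight, Swerve): Country 1 gets 5 ≥ 2 from Swerve, and Country 2 gets 6 ≥ 2 from Straight — Nash equilibrium.
(Straight, Straight): Country 1 prefers Swerve (6 > 5); Country 2 prefers Swerve (6 > 2) — not an equilibrium.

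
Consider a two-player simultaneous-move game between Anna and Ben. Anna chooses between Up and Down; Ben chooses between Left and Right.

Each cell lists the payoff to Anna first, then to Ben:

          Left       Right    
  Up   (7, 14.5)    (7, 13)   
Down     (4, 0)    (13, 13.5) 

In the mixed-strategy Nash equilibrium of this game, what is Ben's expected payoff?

261/20

First find p, the probability Anna plays Up, from Ben's indifference between Left and Right: 14.5p = 13p + 13.5(1−p), giving p = 9/10.
Since Ben is indifferent in equilibrium, Ben's expected payoff equals the payoff from either column against (9/10, 1/10). Using Left: 14.5(9/10) = 261/20.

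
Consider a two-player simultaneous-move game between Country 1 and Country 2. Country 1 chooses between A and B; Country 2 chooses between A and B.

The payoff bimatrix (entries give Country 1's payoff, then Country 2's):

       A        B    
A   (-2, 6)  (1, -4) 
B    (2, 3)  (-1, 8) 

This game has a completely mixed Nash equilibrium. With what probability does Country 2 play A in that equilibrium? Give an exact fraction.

Let c be the probability that Country 2 plays A. In a completely mixed equilibrium, Country 1 must be indifferent between A and B.
Country 1's expected payoff from A is −2c + (1−c); from B it is 2c − (1−c).
Setting these equal: −3c + 1 = 3c − 1, so c = 1/3.

1/3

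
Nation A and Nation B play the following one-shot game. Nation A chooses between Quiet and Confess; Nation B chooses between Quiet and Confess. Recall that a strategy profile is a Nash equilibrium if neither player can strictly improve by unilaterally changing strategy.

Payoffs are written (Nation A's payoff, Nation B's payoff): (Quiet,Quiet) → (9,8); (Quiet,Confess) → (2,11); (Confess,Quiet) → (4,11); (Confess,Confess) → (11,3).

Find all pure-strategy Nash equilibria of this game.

(Quiet, Quiet): Nation B prefers Confess (11 > 8) — not an equilibrium.
(Quiet, Confess): Nation A prefers Confess (11 > 2) — not an equilibrium.
(Confess, Quiet): Nation A prefers Quiet (9 > 4) — not an equilibrium.
(Confess, Confess): Nation B prefers Quiet (11 > 3) — not an equilibrium.

none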